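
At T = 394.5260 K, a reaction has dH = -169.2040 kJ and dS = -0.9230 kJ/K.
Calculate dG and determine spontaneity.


T*dS = 394.5260 * -0.9230 = -364.1475 kJ
dG = -169.2040 + 364.1475 = 194.9435 kJ (non-spontaneous)

dG = 194.9435 kJ, non-spontaneous


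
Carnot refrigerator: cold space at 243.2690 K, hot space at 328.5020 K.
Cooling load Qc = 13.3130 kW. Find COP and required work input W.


COP = 243.2690 / 85.2330 = 2.8542
W = 13.3130 / 2.8542 = 4.6644 kW

COP = 2.8542, W = 4.6644 kW


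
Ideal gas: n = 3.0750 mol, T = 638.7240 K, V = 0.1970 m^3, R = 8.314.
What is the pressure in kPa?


P = nRT/V = 3.0750 * 8.314 * 638.7240 / 0.1970
= 16329.3304 / 0.1970 = 82890.0018 Pa = 82.8900 kPa

82.8900 kPa


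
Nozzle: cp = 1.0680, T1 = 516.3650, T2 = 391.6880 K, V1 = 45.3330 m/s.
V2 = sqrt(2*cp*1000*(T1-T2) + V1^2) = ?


dT = 124.6770 K
2*cp*1000*dT = 266310.0720
V1^2 = 2055.0809
V2 = sqrt(268365.1529) = 518.0397 m/s

518.0397 m/s


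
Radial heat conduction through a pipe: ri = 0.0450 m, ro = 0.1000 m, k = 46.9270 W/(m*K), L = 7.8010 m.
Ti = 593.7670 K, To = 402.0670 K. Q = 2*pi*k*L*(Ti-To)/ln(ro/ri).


dT = 191.7000 K
ln(ro/ri) = 0.7985
Q = 2*pi*46.9270*7.8010*191.7000 / 0.7985 = 552199.4171 W

552199.4171 W


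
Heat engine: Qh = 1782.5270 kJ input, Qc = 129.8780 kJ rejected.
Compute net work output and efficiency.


W = 1782.5270 - 129.8780 = 1652.6490 kJ
eta = 1652.6490 / 1782.5270 = 0.9271 = 92.7138%

W = 1652.6490 kJ, eta = 92.7138%


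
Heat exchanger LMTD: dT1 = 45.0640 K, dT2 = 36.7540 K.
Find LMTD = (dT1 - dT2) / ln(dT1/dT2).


dT1/dT2 = 1.2261
ln(dT1/dT2) = 0.2038
LMTD = 8.3100 / 0.2038 = 40.7679 K

40.7679 K


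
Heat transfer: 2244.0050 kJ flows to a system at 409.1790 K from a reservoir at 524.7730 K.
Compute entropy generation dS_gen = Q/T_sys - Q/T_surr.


dS_sys = 2244.0050/409.1790 = 5.4842 kJ/K
dS_surr = -2244.0050/524.7730 = -4.2761 kJ/K
dS_gen = 5.4842 - 4.2761 = 1.2080 kJ/K (irreversible)

dS_gen = 1.2080 kJ/K, irreversible


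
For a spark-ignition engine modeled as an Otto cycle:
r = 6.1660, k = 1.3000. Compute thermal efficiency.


r^(k-1) = 1.7258
eta = 1 - 1/1.7258 = 0.4206 = 42.0573%

42.0573%


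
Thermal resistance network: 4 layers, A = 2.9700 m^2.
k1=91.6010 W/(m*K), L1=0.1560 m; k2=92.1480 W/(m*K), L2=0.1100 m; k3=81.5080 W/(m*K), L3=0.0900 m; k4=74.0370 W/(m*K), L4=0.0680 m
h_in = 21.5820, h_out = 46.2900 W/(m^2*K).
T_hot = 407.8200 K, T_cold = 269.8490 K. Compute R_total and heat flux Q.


R_conv_in = 1/(21.5820*2.9700) = 0.0156
R_1 = 0.1560/(91.6010*2.9700) = 0.0006
R_2 = 0.1100/(92.1480*2.9700) = 0.0004
R_3 = 0.0900/(81.5080*2.9700) = 0.0004
R_4 = 0.0680/(74.0370*2.9700) = 0.0003
R_conv_out = 1/(46.2900*2.9700) = 0.0073
R_total = 0.0245 K/W
Q = 137.9710 / 0.0245 = 5624.3380 W

R_total = 0.0245 K/W, Q = 5624.3380 W


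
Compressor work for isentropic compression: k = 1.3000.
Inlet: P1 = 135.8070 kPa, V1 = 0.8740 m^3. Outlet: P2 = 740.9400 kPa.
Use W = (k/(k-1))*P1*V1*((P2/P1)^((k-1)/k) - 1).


(k-1)/k = 0.2308
(P2/P1)^exp = 1.4793
W = 4.3333 * 135.8070 * 0.8740 * (1.4793 - 1) = 246.5062 kJ

246.5062 kJ


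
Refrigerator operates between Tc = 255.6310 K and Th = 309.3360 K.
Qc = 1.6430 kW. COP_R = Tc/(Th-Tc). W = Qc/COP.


COP = 255.6310 / 53.7050 = 4.7599
W = 1.6430 / 4.7599 = 0.3452 kW

COP = 4.7599, W = 0.3452 kW


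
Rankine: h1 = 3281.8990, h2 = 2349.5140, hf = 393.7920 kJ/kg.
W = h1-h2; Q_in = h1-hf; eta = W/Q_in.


W = 932.3850 kJ/kg
Q_in = 2888.1070 kJ/kg
eta = 0.3228 = 32.2836%

eta = 32.2836%


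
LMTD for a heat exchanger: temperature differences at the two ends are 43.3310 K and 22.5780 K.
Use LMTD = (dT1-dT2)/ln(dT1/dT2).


dT1/dT2 = 1.9192
ln(dT1/dT2) = 0.6519
LMTD = 20.7530 / 0.6519 = 31.8350 K

31.8350 K


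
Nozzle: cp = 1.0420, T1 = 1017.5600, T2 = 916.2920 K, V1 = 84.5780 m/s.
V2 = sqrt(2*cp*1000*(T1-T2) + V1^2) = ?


dT = 101.2680 K
2*cp*1000*dT = 211042.5120
V1^2 = 7153.4381
V2 = sqrt(218195.9501) = 467.1145 m/s

467.1145 m/s


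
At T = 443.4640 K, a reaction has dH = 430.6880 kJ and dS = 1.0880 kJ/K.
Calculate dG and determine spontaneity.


T*dS = 443.4640 * 1.0880 = 482.4888 kJ
dG = 430.6880 - 482.4888 = -51.8008 kJ (spontaneous)

dG = -51.8008 kJ, spontaneous


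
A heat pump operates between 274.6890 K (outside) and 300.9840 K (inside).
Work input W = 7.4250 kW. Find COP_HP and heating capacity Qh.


COP = 300.9840 / 26.2950 = 11.4464
Qh = 11.4464 * 7.4250 = 84.9898 kW

COP = 11.4464, Qh = 84.9898 kW


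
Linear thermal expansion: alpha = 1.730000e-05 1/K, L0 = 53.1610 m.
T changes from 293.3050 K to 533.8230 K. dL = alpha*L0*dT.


dT = 240.5180 K
dL = 1.730000e-05 * 53.1610 * 240.5180 = 0.221201 m
L_final = 53.382201 m

dL = 0.221201 m


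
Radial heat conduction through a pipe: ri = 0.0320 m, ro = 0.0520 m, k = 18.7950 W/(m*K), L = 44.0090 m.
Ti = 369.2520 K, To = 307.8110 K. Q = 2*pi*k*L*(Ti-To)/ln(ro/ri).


dT = 61.4410 K
ln(ro/ri) = 0.4855
Q = 2*pi*18.7950*44.0090*61.4410 / 0.4855 = 657696.8301 W

657696.8301 W


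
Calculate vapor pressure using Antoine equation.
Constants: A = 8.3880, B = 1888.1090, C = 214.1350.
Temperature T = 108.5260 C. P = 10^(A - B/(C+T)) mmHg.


C+T = 322.6610
B/(C+T) = 5.8517
log10(P) = 8.3880 - 5.8517 = 2.5363
P = 10^2.5363 = 343.8110 mmHg

343.8110 mmHg


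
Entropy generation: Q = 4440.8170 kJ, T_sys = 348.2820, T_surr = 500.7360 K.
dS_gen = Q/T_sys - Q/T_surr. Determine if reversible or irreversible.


dS_sys = 4440.8170/348.2820 = 12.7506 kJ/K
dS_surr = -4440.8170/500.7360 = -8.8686 kJ/K
dS_gen = 12.7506 - 8.8686 = 3.8821 kJ/K (irreversible)

dS_gen = 3.8821 kJ/K, irreversible


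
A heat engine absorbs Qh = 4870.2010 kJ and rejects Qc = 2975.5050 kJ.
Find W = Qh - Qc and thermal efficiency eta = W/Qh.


W = 4870.2010 - 2975.5050 = 1894.6960 kJ
eta = 1894.6960 / 4870.2010 = 0.3890 = 38.9039%

W = 1894.6960 kJ, eta = 38.9039%


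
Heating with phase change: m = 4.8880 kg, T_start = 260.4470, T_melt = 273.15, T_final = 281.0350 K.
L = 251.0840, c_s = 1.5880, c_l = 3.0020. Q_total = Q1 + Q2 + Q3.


Q1 (sensible, solid) = 4.8880 * 1.5880 * 12.7030 = 98.6025 kJ
Q2 (latent) = 4.8880 * 251.0840 = 1227.2986 kJ
Q3 (sensible, liquid) = 4.8880 * 3.0020 * 7.8850 = 115.7027 kJ
Q_total = 1441.6038 kJ

1441.6038 kJ


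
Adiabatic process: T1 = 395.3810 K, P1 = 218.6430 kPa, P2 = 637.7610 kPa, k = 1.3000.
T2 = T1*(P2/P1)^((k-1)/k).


(k-1)/k = 0.2308
(P2/P1)^exp = 1.2802
T2 = 395.3810 * 1.2802 = 506.1807 K

506.1807 K


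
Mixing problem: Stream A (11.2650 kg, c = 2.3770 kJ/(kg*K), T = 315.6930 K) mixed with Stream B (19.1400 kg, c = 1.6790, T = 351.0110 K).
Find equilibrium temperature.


num = 19733.3920
den = 58.9130
Tf = 334.9584 K

334.9584 K


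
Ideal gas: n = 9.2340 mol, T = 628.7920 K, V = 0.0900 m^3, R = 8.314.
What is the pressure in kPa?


P = nRT/V = 9.2340 * 8.314 * 628.7920 / 0.0900
= 48273.2899 / 0.0900 = 536369.8882 Pa = 536.3699 kPa

536.3699 kPa


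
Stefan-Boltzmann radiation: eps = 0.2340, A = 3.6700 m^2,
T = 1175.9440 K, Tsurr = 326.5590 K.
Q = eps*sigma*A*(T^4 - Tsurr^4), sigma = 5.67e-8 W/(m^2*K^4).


T^4 = 1.9123e+12
Tsurr^4 = 1.1372e+10
Q = 0.2340 * 5.67e-8 * 3.6700 * 1.9009e+12 = 92559.5150 W

92559.5150 W


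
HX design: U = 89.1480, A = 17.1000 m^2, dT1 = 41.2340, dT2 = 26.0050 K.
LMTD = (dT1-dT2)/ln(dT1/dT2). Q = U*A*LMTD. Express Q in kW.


LMTD = 33.0365 K
Q = 89.1480 * 17.1000 * 33.0365 = 50361.9292 W = 50.3619 kW

50.3619 kW


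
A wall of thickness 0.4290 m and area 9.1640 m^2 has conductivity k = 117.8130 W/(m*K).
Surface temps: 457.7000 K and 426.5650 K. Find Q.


dT = 31.1350 K
Q = 117.8130 * 9.1640 * 31.1350 / 0.4290 = 78355.5699 W

78355.5699 W


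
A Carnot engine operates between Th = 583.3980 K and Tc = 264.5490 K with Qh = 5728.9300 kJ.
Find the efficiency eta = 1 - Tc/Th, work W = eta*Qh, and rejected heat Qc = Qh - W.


eta = 1 - 264.5490/583.3980 = 0.5465
W = 0.5465 * 5728.9300 = 3131.0762 kJ
Qc = 5728.9300 - 3131.0762 = 2597.8538 kJ

eta = 54.6538%, W = 3131.0762 kJ, Qc = 2597.8538 kJ


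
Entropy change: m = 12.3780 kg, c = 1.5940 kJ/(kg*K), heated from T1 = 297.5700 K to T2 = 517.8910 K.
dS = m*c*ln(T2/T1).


T2/T1 = 1.7404
ln(T2/T1) = 0.5541
dS = 12.3780 * 1.5940 * 0.5541 = 10.9330 kJ/K

10.9330 kJ/K


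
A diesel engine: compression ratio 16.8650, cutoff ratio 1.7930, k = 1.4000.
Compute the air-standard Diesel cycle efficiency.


r^(k-1) = 3.0960
rc^k = 2.2647
eta = 0.6320 = 63.2045%

63.2045%


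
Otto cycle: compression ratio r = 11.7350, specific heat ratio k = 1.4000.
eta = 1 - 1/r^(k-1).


r^(k-1) = 2.6779
eta = 1 - 1/2.6779 = 0.6266 = 62.6572%

62.6572%


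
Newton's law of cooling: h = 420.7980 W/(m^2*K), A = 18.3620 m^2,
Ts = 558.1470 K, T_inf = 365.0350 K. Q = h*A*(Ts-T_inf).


dT = 193.1120 K
Q = 420.7980 * 18.3620 * 193.1120 = 1492117.1147 W

1492117.1147 W


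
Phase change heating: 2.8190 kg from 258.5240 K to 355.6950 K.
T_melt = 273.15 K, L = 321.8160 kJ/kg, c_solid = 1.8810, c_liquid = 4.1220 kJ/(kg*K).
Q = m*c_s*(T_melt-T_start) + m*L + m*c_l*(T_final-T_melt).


Q1 (sensible, solid) = 2.8190 * 1.8810 * 14.6260 = 77.5549 kJ
Q2 (latent) = 2.8190 * 321.8160 = 907.1993 kJ
Q3 (sensible, liquid) = 2.8190 * 4.1220 * 82.5450 = 959.1661 kJ
Q_total = 1943.9204 kJ

1943.9204 kJ


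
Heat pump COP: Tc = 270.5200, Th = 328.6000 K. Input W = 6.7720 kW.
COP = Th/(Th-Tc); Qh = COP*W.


COP = 328.6000 / 58.0800 = 5.6577
Qh = 5.6577 * 6.7720 = 38.3140 kW

COP = 5.6577, Qh = 38.3140 kW


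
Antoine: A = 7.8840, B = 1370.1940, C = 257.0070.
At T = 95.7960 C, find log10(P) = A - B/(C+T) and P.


C+T = 352.8030
B/(C+T) = 3.8837
log10(P) = 7.8840 - 3.8837 = 4.0003
P = 10^4.0003 = 10006.0619 mmHg

10006.0619 mmHg


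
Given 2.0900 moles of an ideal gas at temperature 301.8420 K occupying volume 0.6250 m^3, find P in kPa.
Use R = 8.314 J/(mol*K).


P = nRT/V = 2.0900 * 8.314 * 301.8420 / 0.6250
= 5244.8851 / 0.6250 = 8391.8161 Pa = 8.3918 kPa

8.3918 kPa


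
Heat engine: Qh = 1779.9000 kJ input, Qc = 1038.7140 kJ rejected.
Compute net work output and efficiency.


W = 1779.9000 - 1038.7140 = 741.1860 kJ
eta = 741.1860 / 1779.9000 = 0.4164 = 41.6420%

W = 741.1860 kJ, eta = 41.6420%


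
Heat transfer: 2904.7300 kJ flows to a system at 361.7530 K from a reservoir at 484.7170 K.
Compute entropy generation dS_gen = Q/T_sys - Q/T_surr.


dS_sys = 2904.7300/361.7530 = 8.0296 kJ/K
dS_surr = -2904.7300/484.7170 = -5.9926 kJ/K
dS_gen = 8.0296 - 5.9926 = 2.0370 kJ/K (irreversible)

dS_gen = 2.0370 kJ/K, irreversible


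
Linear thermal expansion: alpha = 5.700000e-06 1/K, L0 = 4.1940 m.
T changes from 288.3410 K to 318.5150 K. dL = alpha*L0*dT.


dT = 30.1740 K
dL = 5.700000e-06 * 4.1940 * 30.1740 = 0.000721 m
L_final = 4.194721 m

dL = 0.000721 m


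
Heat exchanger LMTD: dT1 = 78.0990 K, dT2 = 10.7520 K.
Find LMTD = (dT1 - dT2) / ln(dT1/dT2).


dT1/dT2 = 7.2637
ln(dT1/dT2) = 1.9829
LMTD = 67.3470 / 1.9829 = 33.9641 K

33.9641 K


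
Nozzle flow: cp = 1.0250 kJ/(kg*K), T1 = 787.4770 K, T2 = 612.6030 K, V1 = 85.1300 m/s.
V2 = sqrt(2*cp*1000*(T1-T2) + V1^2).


dT = 174.8740 K
2*cp*1000*dT = 358491.7000
V1^2 = 7247.1169
V2 = sqrt(365738.8169) = 604.7634 m/s

604.7634 m/s


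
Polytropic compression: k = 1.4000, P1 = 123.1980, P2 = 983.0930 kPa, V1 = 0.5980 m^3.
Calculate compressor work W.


(k-1)/k = 0.2857
(P2/P1)^exp = 1.8101
W = 3.5000 * 123.1980 * 0.5980 * (1.8101 - 1) = 208.8969 kJ

208.8969 kJ


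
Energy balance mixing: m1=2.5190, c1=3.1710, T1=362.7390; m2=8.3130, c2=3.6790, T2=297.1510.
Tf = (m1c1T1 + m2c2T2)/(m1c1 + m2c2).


num = 11985.3937
den = 38.5713
Tf = 310.7337 K

310.7337 K


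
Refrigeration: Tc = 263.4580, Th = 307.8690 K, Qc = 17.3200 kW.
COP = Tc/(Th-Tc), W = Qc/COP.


COP = 263.4580 / 44.4110 = 5.9323
W = 17.3200 / 5.9323 = 2.9196 kW

COP = 5.9323, W = 2.9196 kW


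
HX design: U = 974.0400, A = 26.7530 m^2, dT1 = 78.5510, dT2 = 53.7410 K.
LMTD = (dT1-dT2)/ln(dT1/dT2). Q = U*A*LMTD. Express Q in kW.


LMTD = 65.3631 K
Q = 974.0400 * 26.7530 * 65.3631 = 1703264.1677 W = 1703.2642 kW

1703.2642 kW


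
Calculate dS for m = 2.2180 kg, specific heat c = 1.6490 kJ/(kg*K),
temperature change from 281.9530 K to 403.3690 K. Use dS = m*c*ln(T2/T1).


T2/T1 = 1.4306
ln(T2/T1) = 0.3581
dS = 2.2180 * 1.6490 * 0.3581 = 1.3098 kJ/K

1.3098 kJ/K


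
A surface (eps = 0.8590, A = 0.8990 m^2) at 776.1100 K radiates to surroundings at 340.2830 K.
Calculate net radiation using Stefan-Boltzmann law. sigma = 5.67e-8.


T^4 = 3.6282e+11
Tsurr^4 = 1.3408e+10
Q = 0.8590 * 5.67e-8 * 0.8990 * 3.4941e+11 = 15299.4499 W

15299.4499 W


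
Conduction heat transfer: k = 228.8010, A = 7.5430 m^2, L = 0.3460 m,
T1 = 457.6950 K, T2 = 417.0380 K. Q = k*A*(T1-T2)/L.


dT = 40.6570 K
Q = 228.8010 * 7.5430 * 40.6570 / 0.3460 = 202796.8743 W

202796.8743 W


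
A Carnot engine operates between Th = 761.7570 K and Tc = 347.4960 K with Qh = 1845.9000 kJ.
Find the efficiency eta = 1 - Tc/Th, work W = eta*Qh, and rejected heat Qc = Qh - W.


eta = 1 - 347.4960/761.7570 = 0.5438
W = 0.5438 * 1845.9000 = 1003.8429 kJ
Qc = 1845.9000 - 1003.8429 = 842.0571 kJ

eta = 54.3823%, W = 1003.8429 kJ, Qc = 842.0571 kJ


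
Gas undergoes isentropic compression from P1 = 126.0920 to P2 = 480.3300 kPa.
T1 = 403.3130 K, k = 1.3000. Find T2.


(k-1)/k = 0.2308
(P2/P1)^exp = 1.3616
T2 = 403.3130 * 1.3616 = 549.1425 K

549.1425 K


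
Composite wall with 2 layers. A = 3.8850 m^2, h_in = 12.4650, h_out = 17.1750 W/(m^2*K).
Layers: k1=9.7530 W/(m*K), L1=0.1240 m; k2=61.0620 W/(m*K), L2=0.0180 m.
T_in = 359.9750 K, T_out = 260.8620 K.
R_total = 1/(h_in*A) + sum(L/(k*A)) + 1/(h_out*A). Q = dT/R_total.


R_conv_in = 1/(12.4650*3.8850) = 0.0206
R_1 = 0.1240/(9.7530*3.8850) = 0.0033
R_2 = 0.0180/(61.0620*3.8850) = 7.5877e-05
R_conv_out = 1/(17.1750*3.8850) = 0.0150
R_total = 0.0390 K/W
Q = 99.1130 / 0.0390 = 2542.3219 W

R_total = 0.0390 K/W, Q = 2542.3219 W


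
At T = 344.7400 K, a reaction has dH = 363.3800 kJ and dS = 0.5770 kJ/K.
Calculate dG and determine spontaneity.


T*dS = 344.7400 * 0.5770 = 198.9150 kJ
dG = 363.3800 - 198.9150 = 164.4650 kJ (non-spontaneous)

dG = 164.4650 kJ, non-spontaneous


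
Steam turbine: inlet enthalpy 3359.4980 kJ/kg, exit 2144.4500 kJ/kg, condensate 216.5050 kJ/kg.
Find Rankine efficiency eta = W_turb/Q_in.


W = 1215.0480 kJ/kg
Q_in = 3142.9930 kJ/kg
eta = 0.3866 = 38.6589%

eta = 38.6589%


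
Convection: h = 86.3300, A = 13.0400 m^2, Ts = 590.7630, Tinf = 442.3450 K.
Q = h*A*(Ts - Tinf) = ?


dT = 148.4180 K
Q = 86.3300 * 13.0400 * 148.4180 = 167080.5543 W

167080.5543 W


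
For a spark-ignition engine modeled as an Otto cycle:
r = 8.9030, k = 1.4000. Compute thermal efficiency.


r^(k-1) = 2.3978
eta = 1 - 1/2.3978 = 0.5830 = 58.2953%

58.2953%


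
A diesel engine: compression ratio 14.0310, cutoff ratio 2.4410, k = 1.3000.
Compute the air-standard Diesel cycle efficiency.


r^(k-1) = 2.2086
rc^k = 3.1903
eta = 0.4706 = 47.0606%

47.0606%


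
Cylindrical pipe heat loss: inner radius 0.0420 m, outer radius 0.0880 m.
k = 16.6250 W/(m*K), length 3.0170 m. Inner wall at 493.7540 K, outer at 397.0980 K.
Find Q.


dT = 96.6560 K
ln(ro/ri) = 0.7397
Q = 2*pi*16.6250*3.0170*96.6560 / 0.7397 = 41182.1762 W

41182.1762 W


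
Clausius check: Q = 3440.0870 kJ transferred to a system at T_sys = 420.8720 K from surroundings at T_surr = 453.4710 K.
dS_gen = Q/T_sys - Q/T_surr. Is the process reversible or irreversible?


dS_sys = 3440.0870/420.8720 = 8.1737 kJ/K
dS_surr = -3440.0870/453.4710 = -7.5861 kJ/K
dS_gen = 8.1737 - 7.5861 = 0.5876 kJ/K (irreversible)

dS_gen = 0.5876 kJ/K, irreversible


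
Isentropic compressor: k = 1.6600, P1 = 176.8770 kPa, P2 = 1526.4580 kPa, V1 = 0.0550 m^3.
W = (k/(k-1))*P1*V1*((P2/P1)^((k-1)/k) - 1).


(k-1)/k = 0.3976
(P2/P1)^exp = 2.3559
W = 2.5152 * 176.8770 * 0.0550 * (2.3559 - 1) = 33.1752 kJ

33.1752 kJ


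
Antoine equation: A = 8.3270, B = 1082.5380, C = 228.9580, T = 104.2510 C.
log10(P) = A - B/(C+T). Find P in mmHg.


C+T = 333.2090
B/(C+T) = 3.2488
log10(P) = 8.3270 - 3.2488 = 5.0782
P = 10^5.0782 = 119722.0619 mmHg

119722.0619 mmHg


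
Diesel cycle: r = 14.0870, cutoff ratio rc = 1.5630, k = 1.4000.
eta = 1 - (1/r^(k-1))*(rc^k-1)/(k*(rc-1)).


r^(k-1) = 2.8809
rc^k = 1.8687
eta = 0.6174 = 61.7429%

61.7429%


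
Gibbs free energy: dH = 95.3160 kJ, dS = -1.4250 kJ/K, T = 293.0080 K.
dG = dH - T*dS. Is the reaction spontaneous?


T*dS = 293.0080 * -1.4250 = -417.5364 kJ
dG = 95.3160 + 417.5364 = 512.8524 kJ (non-spontaneous)

dG = 512.8524 kJ, non-spontaneous


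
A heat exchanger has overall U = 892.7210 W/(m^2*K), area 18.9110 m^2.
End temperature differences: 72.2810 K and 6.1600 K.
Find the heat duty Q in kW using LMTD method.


LMTD = 26.8513 K
Q = 892.7210 * 18.9110 * 26.8513 = 453310.8867 W = 453.3109 kW

453.3109 kW


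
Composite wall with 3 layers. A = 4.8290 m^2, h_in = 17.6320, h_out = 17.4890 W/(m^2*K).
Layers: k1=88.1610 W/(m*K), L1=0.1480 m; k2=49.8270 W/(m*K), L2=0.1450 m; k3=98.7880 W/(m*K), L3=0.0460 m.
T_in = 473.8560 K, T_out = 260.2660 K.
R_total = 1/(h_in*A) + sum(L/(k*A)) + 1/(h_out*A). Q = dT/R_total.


R_conv_in = 1/(17.6320*4.8290) = 0.0117
R_1 = 0.1480/(88.1610*4.8290) = 0.0003
R_2 = 0.1450/(49.8270*4.8290) = 0.0006
R_3 = 0.0460/(98.7880*4.8290) = 9.6427e-05
R_conv_out = 1/(17.4890*4.8290) = 0.0118
R_total = 0.0246 K/W
Q = 213.5900 / 0.0246 = 8671.2120 W

R_total = 0.0246 K/W, Q = 8671.2120 W


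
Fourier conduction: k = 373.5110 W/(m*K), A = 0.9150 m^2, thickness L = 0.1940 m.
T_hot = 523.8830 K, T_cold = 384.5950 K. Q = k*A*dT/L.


dT = 139.2880 K
Q = 373.5110 * 0.9150 * 139.2880 / 0.1940 = 245378.4750 W

245378.4750 W


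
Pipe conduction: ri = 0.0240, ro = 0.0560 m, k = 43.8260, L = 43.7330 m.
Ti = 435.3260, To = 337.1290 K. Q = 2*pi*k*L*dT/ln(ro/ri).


dT = 98.1970 K
ln(ro/ri) = 0.8473
Q = 2*pi*43.8260*43.7330*98.1970 / 0.8473 = 1395671.0916 W

1395671.0916 W


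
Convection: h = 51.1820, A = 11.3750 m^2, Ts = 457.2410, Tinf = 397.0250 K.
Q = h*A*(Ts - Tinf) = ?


dT = 60.2160 K
Q = 51.1820 * 11.3750 * 60.2160 = 35057.4692 W

35057.4692 W


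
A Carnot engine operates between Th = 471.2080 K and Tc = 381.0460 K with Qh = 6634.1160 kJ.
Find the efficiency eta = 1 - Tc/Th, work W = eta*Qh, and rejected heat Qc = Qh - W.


eta = 1 - 381.0460/471.2080 = 0.1913
W = 0.1913 * 6634.1160 = 1269.3867 kJ
Qc = 6634.1160 - 1269.3867 = 5364.7293 kJ

eta = 19.1342%, W = 1269.3867 kJ, Qc = 5364.7293 kJ


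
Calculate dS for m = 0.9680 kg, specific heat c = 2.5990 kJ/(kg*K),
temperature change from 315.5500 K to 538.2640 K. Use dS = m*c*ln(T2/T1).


T2/T1 = 1.7058
ln(T2/T1) = 0.5340
dS = 0.9680 * 2.5990 * 0.5340 = 1.3435 kJ/K

1.3435 kJ/K


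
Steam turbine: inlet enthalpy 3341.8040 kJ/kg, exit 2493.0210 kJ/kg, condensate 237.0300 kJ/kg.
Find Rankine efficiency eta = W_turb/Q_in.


W = 848.7830 kJ/kg
Q_in = 3104.7740 kJ/kg
eta = 0.2734 = 27.3380%

eta = 27.3380%


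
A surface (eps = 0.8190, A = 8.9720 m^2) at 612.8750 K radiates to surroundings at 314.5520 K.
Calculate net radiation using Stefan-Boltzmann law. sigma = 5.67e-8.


T^4 = 1.4109e+11
Tsurr^4 = 9.7897e+09
Q = 0.8190 * 5.67e-8 * 8.9720 * 1.3130e+11 = 54703.1912 W

54703.1912 W


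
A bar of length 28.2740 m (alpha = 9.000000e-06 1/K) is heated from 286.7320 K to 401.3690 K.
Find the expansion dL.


dT = 114.6370 K
dL = 9.000000e-06 * 28.2740 * 114.6370 = 0.029171 m
L_final = 28.303171 m

dL = 0.029171 m


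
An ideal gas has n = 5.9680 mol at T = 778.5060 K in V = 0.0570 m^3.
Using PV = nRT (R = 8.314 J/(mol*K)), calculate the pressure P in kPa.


P = nRT/V = 5.9680 * 8.314 * 778.5060 / 0.0570
= 38627.8733 / 0.0570 = 677681.9884 Pa = 677.6820 kPa

677.6820 kPa


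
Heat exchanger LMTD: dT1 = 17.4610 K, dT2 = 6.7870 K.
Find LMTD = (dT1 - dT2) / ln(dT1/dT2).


dT1/dT2 = 2.5727
ln(dT1/dT2) = 0.9450
LMTD = 10.6740 / 0.9450 = 11.2957 K

11.2957 K


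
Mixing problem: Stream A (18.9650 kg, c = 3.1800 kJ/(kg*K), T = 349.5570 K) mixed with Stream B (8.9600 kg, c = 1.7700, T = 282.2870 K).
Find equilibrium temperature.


num = 25558.1742
den = 76.1679
Tf = 335.5505 K

335.5505 K


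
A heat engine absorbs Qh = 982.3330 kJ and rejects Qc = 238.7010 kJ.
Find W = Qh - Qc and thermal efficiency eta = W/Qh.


W = 982.3330 - 238.7010 = 743.6320 kJ
eta = 743.6320 / 982.3330 = 0.7570 = 75.7006%

W = 743.6320 kJ, eta = 75.7006%


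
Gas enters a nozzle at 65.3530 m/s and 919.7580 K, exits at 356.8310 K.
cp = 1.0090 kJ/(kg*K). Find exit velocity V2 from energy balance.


dT = 562.9270 K
2*cp*1000*dT = 1135986.6860
V1^2 = 4271.0146
V2 = sqrt(1140257.7006) = 1067.8285 m/s

1067.8285 m/s


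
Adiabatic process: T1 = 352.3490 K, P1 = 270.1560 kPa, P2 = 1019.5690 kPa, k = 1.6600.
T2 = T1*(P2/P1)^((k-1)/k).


(k-1)/k = 0.3976
(P2/P1)^exp = 1.6956
T2 = 352.3490 * 1.6956 = 597.4533 K

597.4533 K


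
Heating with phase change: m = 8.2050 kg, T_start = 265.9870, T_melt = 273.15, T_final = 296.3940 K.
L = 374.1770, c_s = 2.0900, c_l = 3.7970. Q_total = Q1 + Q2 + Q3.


Q1 (sensible, solid) = 8.2050 * 2.0900 * 7.1630 = 122.8343 kJ
Q2 (latent) = 8.2050 * 374.1770 = 3070.1223 kJ
Q3 (sensible, liquid) = 8.2050 * 3.7970 * 23.2440 = 724.1525 kJ
Q_total = 3917.1092 kJ

3917.1092 kJ


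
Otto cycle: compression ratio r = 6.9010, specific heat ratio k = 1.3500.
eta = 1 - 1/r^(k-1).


r^(k-1) = 1.9662
eta = 1 - 1/1.9662 = 0.4914 = 49.1395%

49.1395%


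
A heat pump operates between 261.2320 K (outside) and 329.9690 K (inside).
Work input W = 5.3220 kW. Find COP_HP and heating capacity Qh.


COP = 329.9690 / 68.7370 = 4.8005
Qh = 4.8005 * 5.3220 = 25.5480 kW

COP = 4.8005, Qh = 25.5480 kW


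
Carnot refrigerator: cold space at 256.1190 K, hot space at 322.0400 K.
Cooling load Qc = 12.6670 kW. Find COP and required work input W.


COP = 256.1190 / 65.9210 = 3.8852
W = 12.6670 / 3.8852 = 3.2603 kW

COP = 3.8852, W = 3.2603 kW


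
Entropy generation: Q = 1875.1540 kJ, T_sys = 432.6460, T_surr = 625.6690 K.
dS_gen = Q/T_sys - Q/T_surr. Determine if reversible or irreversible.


dS_sys = 1875.1540/432.6460 = 4.3342 kJ/K
dS_surr = -1875.1540/625.6690 = -2.9970 kJ/K
dS_gen = 4.3342 - 2.9970 = 1.3371 kJ/K (irreversible)

dS_gen = 1.3371 kJ/K, irreversible


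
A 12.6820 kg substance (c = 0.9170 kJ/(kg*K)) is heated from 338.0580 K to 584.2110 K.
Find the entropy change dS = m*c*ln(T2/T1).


T2/T1 = 1.7281
ln(T2/T1) = 0.5470
dS = 12.6820 * 0.9170 * 0.5470 = 6.3618 kJ/K

6.3618 kJ/K


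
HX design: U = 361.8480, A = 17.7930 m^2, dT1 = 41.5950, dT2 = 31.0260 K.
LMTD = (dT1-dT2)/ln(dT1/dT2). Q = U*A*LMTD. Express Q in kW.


LMTD = 36.0527 K
Q = 361.8480 * 17.7930 * 36.0527 = 232120.1426 W = 232.1201 kW

232.1201 kW


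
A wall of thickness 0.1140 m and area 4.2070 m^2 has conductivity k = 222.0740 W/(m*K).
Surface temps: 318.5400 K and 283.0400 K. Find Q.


dT = 35.5000 K
Q = 222.0740 * 4.2070 * 35.5000 / 0.1140 = 290933.4981 W

290933.4981 W


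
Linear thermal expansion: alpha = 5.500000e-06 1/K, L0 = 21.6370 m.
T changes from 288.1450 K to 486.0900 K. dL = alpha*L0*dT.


dT = 197.9450 K
dL = 5.500000e-06 * 21.6370 * 197.9450 = 0.023556 m
L_final = 21.660556 m

dL = 0.023556 m


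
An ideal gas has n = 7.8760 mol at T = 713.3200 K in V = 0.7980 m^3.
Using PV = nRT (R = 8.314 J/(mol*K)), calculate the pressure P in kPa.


P = nRT/V = 7.8760 * 8.314 * 713.3200 / 0.7980
= 46708.9526 / 0.7980 = 58532.5220 Pa = 58.5325 kPa

58.5325 kPa


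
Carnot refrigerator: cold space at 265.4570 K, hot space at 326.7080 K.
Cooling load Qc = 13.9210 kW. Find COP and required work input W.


COP = 265.4570 / 61.2510 = 4.3339
W = 13.9210 / 4.3339 = 3.2121 kW

COP = 4.3339, W = 3.2121 kW


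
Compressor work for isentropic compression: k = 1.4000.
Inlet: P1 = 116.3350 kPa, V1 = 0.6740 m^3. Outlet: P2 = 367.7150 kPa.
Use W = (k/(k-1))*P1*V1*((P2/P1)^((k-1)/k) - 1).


(k-1)/k = 0.2857
(P2/P1)^exp = 1.3893
W = 3.5000 * 116.3350 * 0.6740 * (1.3893 - 1) = 106.8410 kJ

106.8410 kJ


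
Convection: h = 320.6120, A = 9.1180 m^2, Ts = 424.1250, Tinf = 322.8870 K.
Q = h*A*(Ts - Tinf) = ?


dT = 101.2380 K
Q = 320.6120 * 9.1180 * 101.2380 = 295953.1168 W

295953.1168 W


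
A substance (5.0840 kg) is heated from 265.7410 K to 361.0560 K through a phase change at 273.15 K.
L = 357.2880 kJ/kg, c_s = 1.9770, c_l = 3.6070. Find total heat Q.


Q1 (sensible, solid) = 5.0840 * 1.9770 * 7.4090 = 74.4684 kJ
Q2 (latent) = 5.0840 * 357.2880 = 1816.4522 kJ
Q3 (sensible, liquid) = 5.0840 * 3.6070 * 87.9060 = 1612.0192 kJ
Q_total = 3502.9397 kJ

3502.9397 kJ


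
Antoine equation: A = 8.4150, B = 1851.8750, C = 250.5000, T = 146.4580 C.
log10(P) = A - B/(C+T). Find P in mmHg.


C+T = 396.9580
B/(C+T) = 4.6652
log10(P) = 8.4150 - 4.6652 = 3.7498
P = 10^3.7498 = 5621.2631 mmHg

5621.2631 mmHg


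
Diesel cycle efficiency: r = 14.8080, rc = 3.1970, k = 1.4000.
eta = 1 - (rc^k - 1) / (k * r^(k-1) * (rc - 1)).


r^(k-1) = 2.9390
rc^k = 5.0891
eta = 0.5477 = 54.7655%

54.7655%


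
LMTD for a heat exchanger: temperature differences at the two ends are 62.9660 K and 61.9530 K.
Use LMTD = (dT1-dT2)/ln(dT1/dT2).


dT1/dT2 = 1.0164
ln(dT1/dT2) = 0.0162
LMTD = 1.0130 / 0.0162 = 62.4581 K

62.4581 K


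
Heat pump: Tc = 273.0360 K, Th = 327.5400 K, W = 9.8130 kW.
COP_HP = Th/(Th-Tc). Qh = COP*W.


COP = 327.5400 / 54.5040 = 6.0095
Qh = 6.0095 * 9.8130 = 58.9709 kW

COP = 6.0095, Qh = 58.9709 kW


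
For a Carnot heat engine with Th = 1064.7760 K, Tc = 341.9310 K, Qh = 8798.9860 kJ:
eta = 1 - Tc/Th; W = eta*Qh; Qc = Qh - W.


eta = 1 - 341.9310/1064.7760 = 0.6789
W = 0.6789 * 8798.9860 = 5973.3719 kJ
Qc = 8798.9860 - 5973.3719 = 2825.6141 kJ

eta = 67.8870%, W = 5973.3719 kJ, Qc = 2825.6141 kJ


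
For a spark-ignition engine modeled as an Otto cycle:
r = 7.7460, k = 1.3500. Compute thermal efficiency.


r^(k-1) = 2.0473
eta = 1 - 1/2.0473 = 0.5115 = 51.1547%

51.1547%


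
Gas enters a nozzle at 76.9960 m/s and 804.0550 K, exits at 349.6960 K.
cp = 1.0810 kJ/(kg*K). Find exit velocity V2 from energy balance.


dT = 454.3590 K
2*cp*1000*dT = 982324.1580
V1^2 = 5928.3840
V2 = sqrt(988252.5420) = 994.1089 m/s

994.1089 m/s


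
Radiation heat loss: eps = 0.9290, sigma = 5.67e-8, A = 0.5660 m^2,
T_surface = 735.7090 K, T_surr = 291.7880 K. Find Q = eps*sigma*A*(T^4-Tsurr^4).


T^4 = 2.9297e+11
Tsurr^4 = 7.2489e+09
Q = 0.9290 * 5.67e-8 * 0.5660 * 2.8572e+11 = 8518.4138 W

8518.4138 W


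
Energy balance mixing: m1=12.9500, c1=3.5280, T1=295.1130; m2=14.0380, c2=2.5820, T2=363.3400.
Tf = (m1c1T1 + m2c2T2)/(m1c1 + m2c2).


num = 26652.6685
den = 81.9337
Tf = 325.2955 K

325.2955 K


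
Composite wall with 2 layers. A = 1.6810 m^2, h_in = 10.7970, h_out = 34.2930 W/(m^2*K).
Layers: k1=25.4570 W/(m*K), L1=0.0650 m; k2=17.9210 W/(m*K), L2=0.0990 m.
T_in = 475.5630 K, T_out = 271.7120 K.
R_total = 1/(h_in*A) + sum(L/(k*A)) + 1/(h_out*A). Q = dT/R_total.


R_conv_in = 1/(10.7970*1.6810) = 0.0551
R_1 = 0.0650/(25.4570*1.6810) = 0.0015
R_2 = 0.0990/(17.9210*1.6810) = 0.0033
R_conv_out = 1/(34.2930*1.6810) = 0.0173
R_total = 0.0772 K/W
Q = 203.8510 / 0.0772 = 2638.8660 W

R_total = 0.0772 K/W, Q = 2638.8660 W


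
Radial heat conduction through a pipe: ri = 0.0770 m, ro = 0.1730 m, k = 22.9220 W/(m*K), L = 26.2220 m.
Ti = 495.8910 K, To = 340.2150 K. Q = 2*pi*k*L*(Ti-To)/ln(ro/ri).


dT = 155.6760 K
ln(ro/ri) = 0.8095
Q = 2*pi*22.9220*26.2220*155.6760 / 0.8095 = 726290.5928 W

726290.5928 W


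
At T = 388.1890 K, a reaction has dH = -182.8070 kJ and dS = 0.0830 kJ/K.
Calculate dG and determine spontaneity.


T*dS = 388.1890 * 0.0830 = 32.2197 kJ
dG = -182.8070 - 32.2197 = -215.0267 kJ (spontaneous)

dG = -215.0267 kJ, spontaneous


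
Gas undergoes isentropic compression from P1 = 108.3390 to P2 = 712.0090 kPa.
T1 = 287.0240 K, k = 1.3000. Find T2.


(k-1)/k = 0.2308
(P2/P1)^exp = 1.5442
T2 = 287.0240 * 1.5442 = 443.2190 K

443.2190 K


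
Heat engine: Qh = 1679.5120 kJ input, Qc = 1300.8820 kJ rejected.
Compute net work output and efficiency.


W = 1679.5120 - 1300.8820 = 378.6300 kJ
eta = 378.6300 / 1679.5120 = 0.2254 = 22.5440%

W = 378.6300 kJ, eta = 22.5440%


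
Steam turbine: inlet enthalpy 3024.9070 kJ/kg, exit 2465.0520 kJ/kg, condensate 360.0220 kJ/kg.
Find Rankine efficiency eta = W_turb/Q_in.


W = 559.8550 kJ/kg
Q_in = 2664.8850 kJ/kg
eta = 0.2101 = 21.0086%

eta = 21.0086%


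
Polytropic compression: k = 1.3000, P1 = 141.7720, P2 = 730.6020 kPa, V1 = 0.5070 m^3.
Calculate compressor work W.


(k-1)/k = 0.2308
(P2/P1)^exp = 1.4599
W = 4.3333 * 141.7720 * 0.5070 * (1.4599 - 1) = 143.2522 kJ

143.2522 kJ


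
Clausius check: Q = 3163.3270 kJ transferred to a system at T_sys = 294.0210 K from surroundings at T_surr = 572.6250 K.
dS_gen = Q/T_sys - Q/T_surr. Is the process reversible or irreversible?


dS_sys = 3163.3270/294.0210 = 10.7588 kJ/K
dS_surr = -3163.3270/572.6250 = -5.5243 kJ/K
dS_gen = 10.7588 - 5.5243 = 5.2346 kJ/K (irreversible)

dS_gen = 5.2346 kJ/K, irreversible


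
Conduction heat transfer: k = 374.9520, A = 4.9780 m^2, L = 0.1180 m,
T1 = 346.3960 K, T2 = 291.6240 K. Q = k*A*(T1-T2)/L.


dT = 54.7720 K
Q = 374.9520 * 4.9780 * 54.7720 / 0.1180 = 866377.4878 W

866377.4878 W


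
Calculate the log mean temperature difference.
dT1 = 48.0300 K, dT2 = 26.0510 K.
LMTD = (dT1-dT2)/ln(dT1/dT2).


dT1/dT2 = 1.8437
ln(dT1/dT2) = 0.6118
LMTD = 21.9790 / 0.6118 = 35.9269 K

35.9269 K


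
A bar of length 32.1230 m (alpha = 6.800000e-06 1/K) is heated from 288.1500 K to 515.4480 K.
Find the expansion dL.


dT = 227.2980 K
dL = 6.800000e-06 * 32.1230 * 227.2980 = 0.049650 m
L_final = 32.172650 m

dL = 0.049650 m


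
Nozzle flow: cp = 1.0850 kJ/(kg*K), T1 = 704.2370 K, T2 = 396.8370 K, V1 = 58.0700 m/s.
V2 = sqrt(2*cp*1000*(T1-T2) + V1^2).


dT = 307.4000 K
2*cp*1000*dT = 667058.0000
V1^2 = 3372.1249
V2 = sqrt(670430.1249) = 818.7980 m/s

818.7980 m/s


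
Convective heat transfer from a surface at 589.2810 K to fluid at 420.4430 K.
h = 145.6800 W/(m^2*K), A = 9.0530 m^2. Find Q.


dT = 168.8380 K
Q = 145.6800 * 9.0530 * 168.8380 = 222670.4835 W

222670.4835 W


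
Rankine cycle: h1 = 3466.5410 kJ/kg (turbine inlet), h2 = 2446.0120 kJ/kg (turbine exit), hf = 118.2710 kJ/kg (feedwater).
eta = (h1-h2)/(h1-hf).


W = 1020.5290 kJ/kg
Q_in = 3348.2700 kJ/kg
eta = 0.3048 = 30.4793%

eta = 30.4793%


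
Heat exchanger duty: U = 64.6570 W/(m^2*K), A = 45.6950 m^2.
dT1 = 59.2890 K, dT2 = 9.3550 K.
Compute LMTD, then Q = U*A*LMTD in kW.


LMTD = 27.0423 K
Q = 64.6570 * 45.6950 * 27.0423 = 79896.5927 W = 79.8966 kW

79.8966 kW


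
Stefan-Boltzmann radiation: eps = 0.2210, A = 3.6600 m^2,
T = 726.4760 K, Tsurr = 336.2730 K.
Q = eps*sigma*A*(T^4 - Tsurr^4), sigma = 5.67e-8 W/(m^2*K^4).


T^4 = 2.7854e+11
Tsurr^4 = 1.2787e+10
Q = 0.2210 * 5.67e-8 * 3.6600 * 2.6575e+11 = 12187.9881 W

12187.9881 W


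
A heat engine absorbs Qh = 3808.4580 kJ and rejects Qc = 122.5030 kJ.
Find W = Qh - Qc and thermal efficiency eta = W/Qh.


W = 3808.4580 - 122.5030 = 3685.9550 kJ
eta = 3685.9550 / 3808.4580 = 0.9678 = 96.7834%

W = 3685.9550 kJ, eta = 96.7834%


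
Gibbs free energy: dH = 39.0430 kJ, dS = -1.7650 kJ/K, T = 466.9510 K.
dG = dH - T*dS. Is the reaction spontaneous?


T*dS = 466.9510 * -1.7650 = -824.1685 kJ
dG = 39.0430 + 824.1685 = 863.2115 kJ (non-spontaneous)

dG = 863.2115 kJ, non-spontaneous


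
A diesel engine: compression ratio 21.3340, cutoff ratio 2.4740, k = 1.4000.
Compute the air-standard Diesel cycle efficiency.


r^(k-1) = 3.4012
rc^k = 3.5543
eta = 0.6361 = 63.6064%

63.6064%


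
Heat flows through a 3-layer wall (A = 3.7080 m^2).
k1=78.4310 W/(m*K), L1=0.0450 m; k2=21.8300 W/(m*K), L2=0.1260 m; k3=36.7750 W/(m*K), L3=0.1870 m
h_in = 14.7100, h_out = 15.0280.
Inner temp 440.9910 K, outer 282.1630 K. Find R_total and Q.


R_conv_in = 1/(14.7100*3.7080) = 0.0183
R_1 = 0.0450/(78.4310*3.7080) = 0.0002
R_2 = 0.1260/(21.8300*3.7080) = 0.0016
R_3 = 0.1870/(36.7750*3.7080) = 0.0014
R_conv_out = 1/(15.0280*3.7080) = 0.0179
R_total = 0.0394 K/W
Q = 158.8280 / 0.0394 = 4035.0668 W

R_total = 0.0394 K/W, Q = 4035.0668 W


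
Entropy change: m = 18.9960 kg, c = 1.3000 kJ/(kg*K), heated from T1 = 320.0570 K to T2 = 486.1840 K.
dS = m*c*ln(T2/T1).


T2/T1 = 1.5191
ln(T2/T1) = 0.4181
dS = 18.9960 * 1.3000 * 0.4181 = 10.3246 kJ/K

10.3246 kJ/K


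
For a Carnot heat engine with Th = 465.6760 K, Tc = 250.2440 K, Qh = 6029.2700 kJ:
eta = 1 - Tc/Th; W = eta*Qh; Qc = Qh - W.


eta = 1 - 250.2440/465.6760 = 0.4626
W = 0.4626 * 6029.2700 = 2789.2734 kJ
Qc = 6029.2700 - 2789.2734 = 3239.9966 kJ

eta = 46.2622%, W = 2789.2734 kJ, Qc = 3239.9966 kJ


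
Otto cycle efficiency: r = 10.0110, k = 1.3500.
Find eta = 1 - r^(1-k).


r^(k-1) = 2.2396
eta = 1 - 1/2.2396 = 0.5535 = 55.3488%

55.3488%


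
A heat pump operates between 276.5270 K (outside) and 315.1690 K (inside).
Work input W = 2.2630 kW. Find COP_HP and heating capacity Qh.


COP = 315.1690 / 38.6420 = 8.1561
Qh = 8.1561 * 2.2630 = 18.4573 kW

COP = 8.1561, Qh = 18.4573 kW


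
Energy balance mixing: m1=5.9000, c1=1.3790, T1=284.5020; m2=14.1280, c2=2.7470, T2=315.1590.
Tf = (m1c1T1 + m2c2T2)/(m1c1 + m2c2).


num = 14545.9365
den = 46.9457
Tf = 309.8459 K

309.8459 K


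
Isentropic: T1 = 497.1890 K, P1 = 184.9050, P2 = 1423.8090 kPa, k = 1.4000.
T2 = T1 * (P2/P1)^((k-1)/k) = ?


(k-1)/k = 0.2857
(P2/P1)^exp = 1.7918
T2 = 497.1890 * 1.7918 = 890.8572 K

890.8572 K


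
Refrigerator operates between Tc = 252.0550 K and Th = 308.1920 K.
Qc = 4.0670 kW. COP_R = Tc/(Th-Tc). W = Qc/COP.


COP = 252.0550 / 56.1370 = 4.4900
W = 4.0670 / 4.4900 = 0.9058 kW

COP = 4.4900, W = 0.9058 kW


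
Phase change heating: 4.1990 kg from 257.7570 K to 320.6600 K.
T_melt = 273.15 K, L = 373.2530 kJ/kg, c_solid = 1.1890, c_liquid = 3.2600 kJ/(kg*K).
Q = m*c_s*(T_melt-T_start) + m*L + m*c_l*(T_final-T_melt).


Q1 (sensible, solid) = 4.1990 * 1.1890 * 15.3930 = 76.8513 kJ
Q2 (latent) = 4.1990 * 373.2530 = 1567.2893 kJ
Q3 (sensible, liquid) = 4.1990 * 3.2600 * 47.5100 = 650.3520 kJ
Q_total = 2294.4926 kJ

2294.4926 kJ


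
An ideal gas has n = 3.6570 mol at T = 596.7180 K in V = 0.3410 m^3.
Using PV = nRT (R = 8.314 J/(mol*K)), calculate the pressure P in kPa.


P = nRT/V = 3.6570 * 8.314 * 596.7180 / 0.3410
= 18142.7919 / 0.3410 = 53204.6683 Pa = 53.2047 kPa

53.2047 kPa


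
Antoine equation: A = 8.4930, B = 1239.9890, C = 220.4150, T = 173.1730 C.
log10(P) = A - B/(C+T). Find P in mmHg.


C+T = 393.5880
B/(C+T) = 3.1505
log10(P) = 8.4930 - 3.1505 = 5.3425
P = 10^5.3425 = 220052.0364 mmHg

220052.0364 mmHg


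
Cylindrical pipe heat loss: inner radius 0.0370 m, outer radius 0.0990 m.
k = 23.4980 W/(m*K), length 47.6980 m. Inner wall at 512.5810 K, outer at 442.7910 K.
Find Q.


dT = 69.7900 K
ln(ro/ri) = 0.9842
Q = 2*pi*23.4980*47.6980*69.7900 / 0.9842 = 499367.0926 W

499367.0926 W


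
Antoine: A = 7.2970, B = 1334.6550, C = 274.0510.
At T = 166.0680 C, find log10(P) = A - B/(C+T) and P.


C+T = 440.1190
B/(C+T) = 3.0325
log10(P) = 7.2970 - 3.0325 = 4.2645
P = 10^4.2645 = 18387.1040 mmHg

18387.1040 mmHg


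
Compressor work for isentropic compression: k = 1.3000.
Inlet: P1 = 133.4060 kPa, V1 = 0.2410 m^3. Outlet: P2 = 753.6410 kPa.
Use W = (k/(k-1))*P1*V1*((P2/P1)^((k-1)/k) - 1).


(k-1)/k = 0.2308
(P2/P1)^exp = 1.4912
W = 4.3333 * 133.4060 * 0.2410 * (1.4912 - 1) = 68.4342 kJ

68.4342 kJ


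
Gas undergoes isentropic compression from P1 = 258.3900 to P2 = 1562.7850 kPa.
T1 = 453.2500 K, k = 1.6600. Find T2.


(k-1)/k = 0.3976
(P2/P1)^exp = 2.0453
T2 = 453.2500 * 2.0453 = 927.0514 K

927.0514 K


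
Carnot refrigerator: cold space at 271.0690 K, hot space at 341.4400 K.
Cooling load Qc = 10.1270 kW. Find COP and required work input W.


COP = 271.0690 / 70.3710 = 3.8520
W = 10.1270 / 3.8520 = 2.6290 kW

COP = 3.8520, W = 2.6290 kW


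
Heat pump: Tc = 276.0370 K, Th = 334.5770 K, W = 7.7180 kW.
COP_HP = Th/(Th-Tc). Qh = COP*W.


COP = 334.5770 / 58.5400 = 5.7154
Qh = 5.7154 * 7.7180 = 44.1111 kW

COP = 5.7154, Qh = 44.1111 kW


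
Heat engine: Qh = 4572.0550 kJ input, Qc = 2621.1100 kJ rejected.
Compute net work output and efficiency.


W = 4572.0550 - 2621.1100 = 1950.9450 kJ
eta = 1950.9450 / 4572.0550 = 0.4267 = 42.6711%

W = 1950.9450 kJ, eta = 42.6711%


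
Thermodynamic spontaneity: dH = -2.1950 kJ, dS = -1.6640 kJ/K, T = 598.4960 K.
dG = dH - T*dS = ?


T*dS = 598.4960 * -1.6640 = -995.8973 kJ
dG = -2.1950 + 995.8973 = 993.7023 kJ (non-spontaneous)

dG = 993.7023 kJ, non-spontaneous


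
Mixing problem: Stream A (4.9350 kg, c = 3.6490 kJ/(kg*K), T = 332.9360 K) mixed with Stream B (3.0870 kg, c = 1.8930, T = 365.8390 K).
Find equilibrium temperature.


num = 8133.3000
den = 23.8515
Tf = 340.9973 K

340.9973 K


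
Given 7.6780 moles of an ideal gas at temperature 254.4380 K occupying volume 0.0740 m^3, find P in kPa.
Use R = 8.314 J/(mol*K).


P = nRT/V = 7.6780 * 8.314 * 254.4380 / 0.0740
= 16242.0223 / 0.0740 = 219486.7872 Pa = 219.4868 kPa

219.4868 kPa


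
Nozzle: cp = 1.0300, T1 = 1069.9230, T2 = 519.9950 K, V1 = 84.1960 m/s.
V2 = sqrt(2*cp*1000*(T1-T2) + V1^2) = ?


dT = 549.9280 K
2*cp*1000*dT = 1132851.6800
V1^2 = 7088.9664
V2 = sqrt(1139940.6464) = 1067.6800 m/s

1067.6800 m/s


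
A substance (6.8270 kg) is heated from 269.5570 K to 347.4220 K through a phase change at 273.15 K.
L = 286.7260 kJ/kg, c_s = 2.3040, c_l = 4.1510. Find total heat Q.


Q1 (sensible, solid) = 6.8270 * 2.3040 * 3.5930 = 56.5158 kJ
Q2 (latent) = 6.8270 * 286.7260 = 1957.4784 kJ
Q3 (sensible, liquid) = 6.8270 * 4.1510 * 74.2720 = 2104.7851 kJ
Q_total = 4118.7792 kJ

4118.7792 kJ


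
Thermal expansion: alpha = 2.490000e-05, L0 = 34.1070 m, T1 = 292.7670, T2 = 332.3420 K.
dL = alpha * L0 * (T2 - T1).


dT = 39.5750 K
dL = 2.490000e-05 * 34.1070 * 39.5750 = 0.033610 m
L_final = 34.140610 m

dL = 0.033610 m


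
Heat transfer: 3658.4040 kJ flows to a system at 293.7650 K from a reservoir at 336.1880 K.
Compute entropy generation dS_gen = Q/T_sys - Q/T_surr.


dS_sys = 3658.4040/293.7650 = 12.4535 kJ/K
dS_surr = -3658.4040/336.1880 = -10.8820 kJ/K
dS_gen = 12.4535 - 10.8820 = 1.5715 kJ/K (irreversible)

dS_gen = 1.5715 kJ/K, irreversible


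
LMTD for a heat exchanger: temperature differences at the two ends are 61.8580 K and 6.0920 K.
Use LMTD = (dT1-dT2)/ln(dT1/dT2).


dT1/dT2 = 10.1540
ln(dT1/dT2) = 2.3179
LMTD = 55.7660 / 2.3179 = 24.0592 K

24.0592 K


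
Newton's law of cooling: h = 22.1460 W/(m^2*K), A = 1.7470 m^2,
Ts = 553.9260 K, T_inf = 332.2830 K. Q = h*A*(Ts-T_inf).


dT = 221.6430 K
Q = 22.1460 * 1.7470 * 221.6430 = 8575.1598 W

8575.1598 W


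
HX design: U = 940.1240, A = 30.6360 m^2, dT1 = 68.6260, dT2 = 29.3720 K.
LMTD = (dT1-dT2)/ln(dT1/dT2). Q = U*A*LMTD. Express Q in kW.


LMTD = 46.2557 K
Q = 940.1240 * 30.6360 * 46.2557 = 1332241.4033 W = 1332.2414 kW

1332.2414 kW


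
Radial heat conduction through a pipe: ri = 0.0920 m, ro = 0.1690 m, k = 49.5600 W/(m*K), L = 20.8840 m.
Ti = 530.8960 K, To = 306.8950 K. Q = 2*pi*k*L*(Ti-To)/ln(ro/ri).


dT = 224.0010 K
ln(ro/ri) = 0.6081
Q = 2*pi*49.5600*20.8840*224.0010 / 0.6081 = 2395480.0819 W

2395480.0819 W


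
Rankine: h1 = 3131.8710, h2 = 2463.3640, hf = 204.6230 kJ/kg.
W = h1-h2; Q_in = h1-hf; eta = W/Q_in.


W = 668.5070 kJ/kg
Q_in = 2927.2480 kJ/kg
eta = 0.2284 = 22.8374%

eta = 22.8374%
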